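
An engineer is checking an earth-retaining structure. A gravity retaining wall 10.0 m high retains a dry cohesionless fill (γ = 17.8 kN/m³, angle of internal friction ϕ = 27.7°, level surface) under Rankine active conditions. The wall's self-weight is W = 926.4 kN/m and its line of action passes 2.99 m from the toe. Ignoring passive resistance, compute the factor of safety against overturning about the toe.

K_a = tan²(45° − 27.7°/2) = 0.3653.
P_a = ½K_aγH² = 0.5×0.3653×17.8×10.0² = 325.1 kN/m, acting at H/3 = 3.333 m above the base.
Overturning moment M_o = P_a × H/3 = 325.1 × 3.333 = 1084.
Resisting moment M_r = W × 2.99 = 926.4 × 2.99 = 2770.
FS_overturning = M_r/M_o = 2770/1084 = 2.556.

2.56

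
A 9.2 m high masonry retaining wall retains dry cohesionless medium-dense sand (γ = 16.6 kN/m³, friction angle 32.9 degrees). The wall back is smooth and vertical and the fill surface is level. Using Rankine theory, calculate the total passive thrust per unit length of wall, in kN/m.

K_p = tan²(45° + φ/2) = 3.378.
P_p = ½ K_p γ H² = 0.5 × 3.378 × 16.6 × 9.2² = 2373 kN/m.

2370 kN/m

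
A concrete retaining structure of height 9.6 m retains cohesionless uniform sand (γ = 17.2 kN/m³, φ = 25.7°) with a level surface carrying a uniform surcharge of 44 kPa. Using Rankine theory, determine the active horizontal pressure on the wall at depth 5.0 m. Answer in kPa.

51.4 kPa

K_a = (1 − sin φ)/(1 + sin φ) = 0.3950.
σ_v = γz + q = 17.2 × 5.0 + 44 = 130.0 kPa.
σ_h = K_a σ_v = 0.3950 × 130.0 = 51.35 kPa.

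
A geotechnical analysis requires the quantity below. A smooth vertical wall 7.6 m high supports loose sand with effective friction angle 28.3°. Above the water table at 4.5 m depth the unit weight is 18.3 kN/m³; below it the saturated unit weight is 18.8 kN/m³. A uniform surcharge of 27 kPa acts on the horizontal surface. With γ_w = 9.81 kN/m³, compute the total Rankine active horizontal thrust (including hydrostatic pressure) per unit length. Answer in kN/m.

293 kN/m

K_a = tan²(45° − φ/2) = 0.3568.
γ' = 18.8 − 9.81 = 8.990 kN/m³. h₂ = H − d_w = 3.1 m.
σ'_h: at surface K_a·q = 9.633; at WT K_a(q+γd_w) = 39.01; at base K_a(q+γd_w+γ'h₂) = 48.96 kPa.
P₁ = ½(9.633+39.01)×4.5 = 109.5; P₂ = ½(39.01+48.96)×3.1 = 136.4; P_w = ½γ_w h₂² = 47.14.
Total = 109.5+136.4+47.14 = 292.9 kN/m.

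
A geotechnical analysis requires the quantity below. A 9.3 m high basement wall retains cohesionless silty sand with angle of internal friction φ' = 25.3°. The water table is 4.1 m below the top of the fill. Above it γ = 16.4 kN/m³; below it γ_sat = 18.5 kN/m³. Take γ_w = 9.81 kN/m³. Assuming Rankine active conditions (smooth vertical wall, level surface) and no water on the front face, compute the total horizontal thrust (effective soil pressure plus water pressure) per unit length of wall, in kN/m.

K_a = tan²(45° − φ/2) = 0.4012.
γ' = 18.5 − 9.81 = 8.690 kN/m³. Depth below WT = 5.2 m.
σ'_h at WT = K_a γ d_w = 26.98 kPa; at base = 26.98 + K_a γ' × 5.2 = 45.11 kPa.
P₁ (0–4.1 m) = ½×26.98×4.1 = 55.30. P₂ (4.1–9.3 m) = ½(26.98+45.11)×5.2 = 187.4.
P_w = ½ γ_w h₂² = 0.5×9.81×5.2² = 132.6. Total = 55.30+187.4+132.6 = 375.3 kN/m.

375 kN/m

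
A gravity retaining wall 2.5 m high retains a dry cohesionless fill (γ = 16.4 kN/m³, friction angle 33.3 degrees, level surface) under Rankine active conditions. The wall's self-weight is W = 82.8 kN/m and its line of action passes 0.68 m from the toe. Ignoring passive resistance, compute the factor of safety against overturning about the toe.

K_a = tan²(45° − 33.3°/2) = 0.2911.
P_a = ½K_aγH² = 0.5×0.2911×16.4×2.5² = 14.92 kN/m, acting at H/3 = 0.8333 m above the base.
Overturning moment M_o = P_a × H/3 = 14.92 × 0.8333 = 12.43.
Resisting moment M_r = W × 0.68 = 82.8 × 0.68 = 56.30.
FS_overturning = M_r/M_o = 56.30/12.43 = 4.528.

4.53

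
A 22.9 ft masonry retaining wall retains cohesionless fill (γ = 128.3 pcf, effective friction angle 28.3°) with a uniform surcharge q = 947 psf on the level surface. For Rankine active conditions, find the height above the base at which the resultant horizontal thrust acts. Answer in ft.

9.13 ft

K_a = 0.3568.
Triangular part P₁ = ½K_aγH² = 12000 at H/3 = 7.633 ft; rectangular part P₂ = K_a q H = 7737 at H/2 = 11.45 ft.
ȳ = (P₁·7.633 + P₂·11.45)/(P₁+P₂) = 9.129 ft.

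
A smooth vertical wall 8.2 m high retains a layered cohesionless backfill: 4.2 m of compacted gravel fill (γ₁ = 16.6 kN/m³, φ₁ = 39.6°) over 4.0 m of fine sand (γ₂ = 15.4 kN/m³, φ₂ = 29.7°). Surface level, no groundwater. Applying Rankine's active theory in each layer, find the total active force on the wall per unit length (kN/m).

K_a1 = tan²(45°−39.6°/2) = 0.2214; K_a2 = tan²(45°−29.7°/2) = 0.3374.
Layer 1: σ at base = K_a1 γ₁ h₁ = 15.44 kPa; P₁ = ½×15.44×4.2 = 32.42.
Layer 2: σ_v at top = γ₁h₁ = 69.72; σ_h top = K_a2×69.72 = 23.52; σ_h base = K_a2×(69.72+15.4×4.0) = 44.31.
P₂ = ½(23.52+44.31)×4.0 = 135.7. Total P_a = 32.42+135.7 = 168.1 kN/m.

168 kN/m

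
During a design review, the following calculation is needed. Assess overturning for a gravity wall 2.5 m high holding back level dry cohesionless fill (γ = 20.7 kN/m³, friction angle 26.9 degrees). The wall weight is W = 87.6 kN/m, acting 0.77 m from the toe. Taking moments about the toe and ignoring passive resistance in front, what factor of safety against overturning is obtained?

3.32

K_a = tan²(45° − 26.9°/2) = 0.3770.
P_a = ½K_aγH² = 0.5×0.3770×20.7×2.5² = 24.39 kN/m, acting at H/3 = 0.8333 m above the base.
Overturning moment M_o = P_a × H/3 = 24.39 × 0.8333 = 20.32.
Resisting moment M_r = W × 0.77 = 87.6 × 0.77 = 67.45.
FS_overturning = M_r/M_o = 67.45/20.32 = 3.319.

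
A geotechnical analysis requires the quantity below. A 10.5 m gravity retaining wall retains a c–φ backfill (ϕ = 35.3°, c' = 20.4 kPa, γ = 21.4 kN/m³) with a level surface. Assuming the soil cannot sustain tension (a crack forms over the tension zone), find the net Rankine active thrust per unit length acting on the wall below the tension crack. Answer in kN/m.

K_a = 0.2675; √K_a = 0.5172.
Tension-crack depth z_c = 2c/(γ√K_a) = 2×20.4/(21.4×0.5172) = 3.686 m.
σ_a at base = K_a γ H − 2c√K_a = 0.2675×21.4×10.5 − 2×20.4×0.5172 = 39.01 kPa.
P_a = ½ × 39.01 × (H − z_c) = 0.5×39.01×6.814 = 132.9 kN/m.

133 kN/m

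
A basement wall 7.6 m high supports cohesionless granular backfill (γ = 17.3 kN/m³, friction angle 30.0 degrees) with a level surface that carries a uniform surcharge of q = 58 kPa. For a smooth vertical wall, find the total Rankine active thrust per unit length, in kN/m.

K_a = tan²(45° − φ/2) = 0.3333.
Soil triangle: ½ K_a γ H² = 0.5×0.3333×17.3×7.6² = 166.5 kN/m.
Surcharge rectangle: K_a q H = 0.3333×58×7.6 = 146.9 kN/m.
Total = 166.5 + 146.9 = 313.5 kN/m.

313 kN/m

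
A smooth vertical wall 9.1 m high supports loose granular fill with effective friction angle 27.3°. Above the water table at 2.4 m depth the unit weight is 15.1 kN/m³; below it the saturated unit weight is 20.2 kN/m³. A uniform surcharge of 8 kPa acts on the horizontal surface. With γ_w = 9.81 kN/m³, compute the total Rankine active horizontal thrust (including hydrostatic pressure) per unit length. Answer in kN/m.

K_a = tan²(45° − φ/2) = 0.3711.
γ' = 20.2 − 9.81 = 10.39 kN/m³. h₂ = H − d_w = 6.7 m.
σ'_h: at surface K_a·q = 2.969; at WT K_a(q+γd_w) = 16.42; at base K_a(q+γd_w+γ'h₂) = 42.25 kPa.
P₁ = ½(2.969+16.42)×2.4 = 23.27; P₂ = ½(16.42+42.25)×6.7 = 196.6; P_w = ½γ_w h₂² = 220.2.
Total = 23.27+196.6+220.2 = 440.0 kN/m.

440 kN/m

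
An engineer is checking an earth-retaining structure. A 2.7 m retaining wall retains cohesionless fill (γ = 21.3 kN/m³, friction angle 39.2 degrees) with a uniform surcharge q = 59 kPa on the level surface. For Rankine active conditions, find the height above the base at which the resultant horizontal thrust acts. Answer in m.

1.20 m

K_a = 0.2255.
Triangular part P₁ = ½K_aγH² = 17.51 at H/3 = 0.9000 m; rectangular part P₂ = K_a q H = 35.92 at H/2 = 1.350 m.
ȳ = (P₁·0.9000 + P₂·1.350)/(P₁+P₂) = 1.203 m.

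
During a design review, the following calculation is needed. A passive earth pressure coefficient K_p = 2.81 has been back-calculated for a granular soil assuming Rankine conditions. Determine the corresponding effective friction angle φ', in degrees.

28.4°

K_p = (1+sin φ)/(1−sin φ) ⇒ sin φ = (K_p − 1)/(K_p + 1) = 0.4751.
φ = arcsin(0.4751) = 28.36°.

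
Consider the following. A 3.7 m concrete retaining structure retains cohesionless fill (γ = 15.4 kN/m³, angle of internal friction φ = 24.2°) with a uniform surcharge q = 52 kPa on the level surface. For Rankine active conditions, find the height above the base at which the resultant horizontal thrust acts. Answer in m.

K_a = 0.4185.
Triangular part P₁ = ½K_aγH² = 44.12 at H/3 = 1.233 m; rectangular part P₂ = K_a q H = 80.52 at H/2 = 1.850 m.
ȳ = (P₁·1.233 + P₂·1.850)/(P₁+P₂) = 1.632 m.

1.63 m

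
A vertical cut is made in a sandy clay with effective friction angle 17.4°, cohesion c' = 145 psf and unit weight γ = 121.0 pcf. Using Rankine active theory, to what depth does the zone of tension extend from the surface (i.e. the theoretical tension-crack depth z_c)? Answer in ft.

3.26 ft

K_a = tan²(45° − 17.4°/2) = 0.5396; √K_a = 0.7346.
The active pressure is zero where K_a γ z = 2c√K_a, so z_c = 2c/(γ√K_a) = 2×145/(121.0×0.7346) = 3.263 ft.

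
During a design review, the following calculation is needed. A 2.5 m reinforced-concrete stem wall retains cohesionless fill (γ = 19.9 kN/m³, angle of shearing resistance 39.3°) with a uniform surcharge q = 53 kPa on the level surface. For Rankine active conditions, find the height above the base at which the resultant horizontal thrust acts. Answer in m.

1.12 m

K_a = 0.2245.
Triangular part P₁ = ½K_aγH² = 13.96 at H/3 = 0.8333 m; rectangular part P₂ = K_a q H = 29.74 at H/2 = 1.250 m.
ȳ = (P₁·0.8333 + P₂·1.250)/(P₁+P₂) = 1.117 m.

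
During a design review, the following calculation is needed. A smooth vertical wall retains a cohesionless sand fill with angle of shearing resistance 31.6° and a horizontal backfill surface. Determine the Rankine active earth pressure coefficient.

0.312

K_a = (1 − sin φ)/(1 + sin φ) = (1 − sin 31.6°)/(1 + sin 31.6°) = 0.3123.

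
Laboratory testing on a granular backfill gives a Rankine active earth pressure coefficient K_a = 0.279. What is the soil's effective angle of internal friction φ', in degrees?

34.3°

K_a = tan²(45° − φ/2) ⇒ 45° − φ/2 = arctan(√0.279) = 27.84°.
φ = 2(45° − 27.84°) = 34.31°.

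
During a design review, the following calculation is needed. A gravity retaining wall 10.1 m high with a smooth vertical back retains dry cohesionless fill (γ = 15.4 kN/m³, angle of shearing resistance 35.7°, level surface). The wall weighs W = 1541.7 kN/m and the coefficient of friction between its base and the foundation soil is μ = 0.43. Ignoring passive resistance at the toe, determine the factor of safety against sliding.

K_a = tan²(45° − 35.7°/2) = 0.2630.
P_a = ½K_aγH² = 0.5×0.2630×15.4×10.1² = 206.6 kN/m, acting at H/3 = 3.367 m above the base.
FS_sliding = μW / P_a = 0.43×1541.7 / 206.6 = 3.209.

3.21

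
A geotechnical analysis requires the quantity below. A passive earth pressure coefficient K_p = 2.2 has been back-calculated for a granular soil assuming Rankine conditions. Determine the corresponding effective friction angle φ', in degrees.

K_p = (1+sin φ)/(1−sin φ) ⇒ sin φ = (K_p − 1)/(K_p + 1) = 0.3750.
φ = arcsin(0.3750) = 22.02°.

22.0°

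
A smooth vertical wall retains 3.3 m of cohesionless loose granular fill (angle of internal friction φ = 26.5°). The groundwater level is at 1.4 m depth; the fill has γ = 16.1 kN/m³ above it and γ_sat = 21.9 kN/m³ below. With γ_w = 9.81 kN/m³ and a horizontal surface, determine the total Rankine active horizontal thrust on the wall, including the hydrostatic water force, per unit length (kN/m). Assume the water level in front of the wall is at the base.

48.5 kN/m

K_a = tan²(45° − φ/2) = 0.3829.
γ' = 21.9 − 9.81 = 12.09 kN/m³. Depth below WT = 1.9 m.
σ'_h at WT = K_a γ d_w = 8.631 kPa; at base = 8.631 + K_a γ' × 1.9 = 17.43 kPa.
P₁ (0–1.4 m) = ½×8.631×1.4 = 6.042. P₂ (1.4–3.3 m) = ½(8.631+17.43)×1.9 = 24.76.
P_w = ½ γ_w h₂² = 0.5×9.81×1.9² = 17.71. Total = 6.042+24.76+17.71 = 48.51 kN/m.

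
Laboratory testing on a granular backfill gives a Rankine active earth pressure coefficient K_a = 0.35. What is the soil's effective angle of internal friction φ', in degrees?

28.8°

K_a = tan²(45° − φ/2) ⇒ 45° − φ/2 = arctan(√0.35) = 30.61°.
φ = 2(45° − 30.61°) = 28.78°.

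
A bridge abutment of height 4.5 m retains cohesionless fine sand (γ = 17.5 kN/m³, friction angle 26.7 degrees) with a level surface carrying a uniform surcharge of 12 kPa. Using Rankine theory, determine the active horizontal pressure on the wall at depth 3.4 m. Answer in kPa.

K_a = (1 − sin φ)/(1 + sin φ) = 0.3800.
σ_v = γz + q = 17.5 × 3.4 + 12 = 71.50 kPa.
σ_h = K_a σ_v = 0.3800 × 71.50 = 27.17 kPa.

27.2 kPa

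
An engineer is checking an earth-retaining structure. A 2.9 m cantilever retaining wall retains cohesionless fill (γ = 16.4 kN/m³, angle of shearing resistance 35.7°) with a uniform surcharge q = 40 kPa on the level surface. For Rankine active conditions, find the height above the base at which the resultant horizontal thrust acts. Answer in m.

1.27 m

K_a = 0.2630.
Triangular part P₁ = ½K_aγH² = 18.14 at H/3 = 0.9667 m; rectangular part P₂ = K_a q H = 30.51 at H/2 = 1.450 m.
ȳ = (P₁·0.9667 + P₂·1.450)/(P₁+P₂) = 1.270 m.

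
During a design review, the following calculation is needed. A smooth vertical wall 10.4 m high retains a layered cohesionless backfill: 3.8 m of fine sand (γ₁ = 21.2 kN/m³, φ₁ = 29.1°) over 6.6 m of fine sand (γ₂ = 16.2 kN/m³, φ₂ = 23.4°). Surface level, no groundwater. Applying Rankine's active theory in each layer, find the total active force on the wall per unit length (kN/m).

435 kN/m

K_a1 = tan²(45°−29.1°/2) = 0.3456; K_a2 = tan²(45°−23.4°/2) = 0.4315.
Layer 1: σ at base = K_a1 γ₁ h₁ = 27.84 kPa; P₁ = ½×27.84×3.8 = 52.90.
Layer 2: σ_v at top = γ₁h₁ = 80.56; σ_h top = K_a2×80.56 = 34.76; σ_h base = K_a2×(80.56+16.2×6.6) = 80.90.
P₂ = ½(34.76+80.90)×6.6 = 381.7. Total P_a = 52.90+381.7 = 434.6 kN/m.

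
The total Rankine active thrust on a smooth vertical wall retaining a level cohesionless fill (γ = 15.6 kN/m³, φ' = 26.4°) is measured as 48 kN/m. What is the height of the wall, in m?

K_a = 0.3844. P_a = ½ K_a γ H² ⇒ H = √(2P_a/(K_a γ)).
H = √(2×48/(0.3844×15.6)) = 4.001 m.

4.00 m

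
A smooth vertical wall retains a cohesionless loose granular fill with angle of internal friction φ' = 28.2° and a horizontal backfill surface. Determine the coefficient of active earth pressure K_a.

K_a = (1 − sin φ)/(1 + sin φ) = (1 − sin 28.2°)/(1 + sin 28.2°) = 0.3582.

0.358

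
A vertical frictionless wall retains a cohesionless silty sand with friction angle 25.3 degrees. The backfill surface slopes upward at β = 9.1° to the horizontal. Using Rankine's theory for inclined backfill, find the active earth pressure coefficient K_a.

K_a = cos β · (cos β − √(cos²β − cos²φ)) / (cos β + √(cos²β − cos²φ)).
cos β = 0.9874, cos φ = 0.9041, √(cos²β − cos²φ) = 0.3970.
K_a = 0.9874 × (0.9874 − 0.3970)/(0.9874 + 0.3970) = 0.4211.

0.421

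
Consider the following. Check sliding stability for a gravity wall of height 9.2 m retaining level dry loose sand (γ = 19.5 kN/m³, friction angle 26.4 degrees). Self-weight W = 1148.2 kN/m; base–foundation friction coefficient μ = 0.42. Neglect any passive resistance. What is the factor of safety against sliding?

K_a = tan²(45° − 26.4°/2) = 0.3844.
P_a = ½K_aγH² = 0.5×0.3844×19.5×9.2² = 317.2 kN/m, acting at H/3 = 3.067 m above the base.
FS_sliding = μW / P_a = 0.42×1148.2 / 317.2 = 1.520.

1.52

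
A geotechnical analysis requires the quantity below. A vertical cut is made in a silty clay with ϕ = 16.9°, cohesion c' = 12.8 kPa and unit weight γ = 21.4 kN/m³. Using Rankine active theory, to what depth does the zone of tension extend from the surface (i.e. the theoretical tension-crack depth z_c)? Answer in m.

K_a = tan²(45° − 16.9°/2) = 0.5495; √K_a = 0.7413.
The active pressure is zero where K_a γ z = 2c√K_a, so z_c = 2c/(γ√K_a) = 2×12.8/(21.4×0.7413) = 1.614 m.

1.61 m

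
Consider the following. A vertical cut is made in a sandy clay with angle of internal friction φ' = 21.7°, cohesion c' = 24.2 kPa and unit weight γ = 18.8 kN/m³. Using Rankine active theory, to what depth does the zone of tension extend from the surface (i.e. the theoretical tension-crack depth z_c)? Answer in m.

K_a = tan²(45° − 21.7°/2) = 0.4601; √K_a = 0.6783.
The active pressure is zero where K_a γ z = 2c√K_a, so z_c = 2c/(γ√K_a) = 2×24.2/(18.8×0.6783) = 3.795 m.

3.80 m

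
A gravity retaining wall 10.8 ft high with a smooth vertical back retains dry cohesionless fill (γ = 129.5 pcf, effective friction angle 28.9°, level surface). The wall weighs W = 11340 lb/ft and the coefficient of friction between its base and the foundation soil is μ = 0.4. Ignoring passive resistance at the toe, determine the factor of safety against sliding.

K_a = tan²(45° − 28.9°/2) = 0.3484.
P_a = ½K_aγH² = 0.5×0.3484×129.5×10.8² = 2631 lb/ft, acting at H/3 = 3.600 ft above the base.
FS_sliding = μW / P_a = 0.4×11340 / 2631 = 1.724.

1.72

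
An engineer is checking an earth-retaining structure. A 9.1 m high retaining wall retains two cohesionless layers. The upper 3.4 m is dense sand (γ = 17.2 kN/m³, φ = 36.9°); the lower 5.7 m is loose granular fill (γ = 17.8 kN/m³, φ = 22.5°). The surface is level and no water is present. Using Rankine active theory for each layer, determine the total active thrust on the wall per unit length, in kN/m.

K_a1 = tan²(45°−36.9°/2) = 0.2497; K_a2 = tan²(45°−22.5°/2) = 0.4465.
Layer 1: σ at base = K_a1 γ₁ h₁ = 14.60 kPa; P₁ = ½×14.60×3.4 = 24.82.
Layer 2: σ_v at top = γ₁h₁ = 58.48; σ_h top = K_a2×58.48 = 26.11; σ_h base = K_a2×(58.48+17.8×5.7) = 71.41.
P₂ = ½(26.11+71.41)×5.7 = 277.9. Total P_a = 24.82+277.9 = 302.7 kN/m.

303 kN/m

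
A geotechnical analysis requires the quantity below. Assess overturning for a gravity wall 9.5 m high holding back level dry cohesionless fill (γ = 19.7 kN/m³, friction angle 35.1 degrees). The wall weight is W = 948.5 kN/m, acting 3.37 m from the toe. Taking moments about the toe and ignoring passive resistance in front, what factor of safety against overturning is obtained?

4.21

K_a = tan²(45° − 35.1°/2) = 0.2698.
P_a = ½K_aγH² = 0.5×0.2698×19.7×9.5² = 239.9 kN/m, acting at H/3 = 3.167 m above the base.
Overturning moment M_o = P_a × H/3 = 239.9 × 3.167 = 759.6.
Resisting moment M_r = W × 3.37 = 948.5 × 3.37 = 3196.
FS_overturning = M_r/M_o = 3196/759.6 = 4.208.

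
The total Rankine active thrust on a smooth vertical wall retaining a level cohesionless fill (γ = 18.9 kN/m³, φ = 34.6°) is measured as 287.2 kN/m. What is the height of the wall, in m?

K_a = 0.2756. P_a = ½ K_a γ H² ⇒ H = √(2P_a/(K_a γ)).
H = √(2×287.2/(0.2756×18.9)) = 10.50 m.

10.5 m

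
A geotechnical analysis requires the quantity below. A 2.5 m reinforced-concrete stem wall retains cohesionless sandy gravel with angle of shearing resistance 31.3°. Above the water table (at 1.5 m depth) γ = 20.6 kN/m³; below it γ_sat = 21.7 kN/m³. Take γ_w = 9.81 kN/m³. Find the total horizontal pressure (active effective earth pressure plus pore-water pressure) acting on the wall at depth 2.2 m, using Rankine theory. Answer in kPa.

K_a = (1 − sin φ)/(1 + sin φ) = 0.3162.
γ' = 21.7 − 9.81 = 11.89 kN/m³.
Effective vertical stress at 2.2 m: σ'_v = 20.6×1.5 + 11.89×0.700 = 39.22 kPa.
σ'_h = K_a σ'_v = 0.3162 × 39.22 = 12.40 kPa; u = γ_w × 0.700 = 6.867 kPa.
Total σ_h = 12.40 + 6.867 = 19.27 kPa.

19.3 kPa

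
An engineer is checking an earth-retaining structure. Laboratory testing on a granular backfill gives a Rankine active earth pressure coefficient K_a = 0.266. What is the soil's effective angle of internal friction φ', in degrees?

K_a = tan²(45° − φ/2) ⇒ 45° − φ/2 = arctan(√0.266) = 27.28°.
φ = 2(45° − 27.28°) = 35.43°.

35.4°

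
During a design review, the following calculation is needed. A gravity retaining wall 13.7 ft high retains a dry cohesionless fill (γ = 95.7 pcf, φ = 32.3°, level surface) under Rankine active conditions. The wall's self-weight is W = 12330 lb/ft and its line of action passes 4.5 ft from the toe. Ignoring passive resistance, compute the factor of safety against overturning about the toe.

4.46

K_a = tan²(45° − 32.3°/2) = 0.3035.
P_a = ½K_aγH² = 0.5×0.3035×95.7×13.7² = 2726 lb/ft, acting at H/3 = 4.567 ft above the base.
Overturning moment M_o = P_a × H/3 = 2726 × 4.567 = 12450.
Resisting moment M_r = W × 4.5 = 12330 × 4.5 = 55480.
FS_overturning = M_r/M_o = 55480/12450 = 4.458.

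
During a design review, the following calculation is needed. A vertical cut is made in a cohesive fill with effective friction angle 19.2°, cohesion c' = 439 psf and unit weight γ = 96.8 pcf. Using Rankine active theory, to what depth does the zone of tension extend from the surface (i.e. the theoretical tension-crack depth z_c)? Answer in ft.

12.8 ft

K_a = tan²(45° − 19.2°/2) = 0.5050; √K_a = 0.7107.
The active pressure is zero where K_a γ z = 2c√K_a, so z_c = 2c/(γ√K_a) = 2×439/(96.8×0.7107) = 12.76 ft.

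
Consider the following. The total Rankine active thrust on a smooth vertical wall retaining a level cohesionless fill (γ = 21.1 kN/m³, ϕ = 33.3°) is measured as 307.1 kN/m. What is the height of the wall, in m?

K_a = 0.2911. P_a = ½ K_a γ H² ⇒ H = √(2P_a/(K_a γ)).
H = √(2×307.1/(0.2911×21.1)) = 9.999 m.

10.00 m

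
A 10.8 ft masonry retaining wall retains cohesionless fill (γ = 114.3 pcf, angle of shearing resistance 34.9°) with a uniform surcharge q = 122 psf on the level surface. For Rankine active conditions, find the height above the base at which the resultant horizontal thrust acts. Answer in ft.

3.90 ft

K_a = 0.2721.
Triangular part P₁ = ½K_aγH² = 1814 at H/3 = 3.600 ft; rectangular part P₂ = K_a q H = 358.6 at H/2 = 5.400 ft.
ȳ = (P₁·3.600 + P₂·5.400)/(P₁+P₂) = 3.897 ft.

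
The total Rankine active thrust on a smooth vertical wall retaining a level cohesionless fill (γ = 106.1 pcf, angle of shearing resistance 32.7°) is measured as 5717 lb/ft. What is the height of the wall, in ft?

K_a = 0.2985. P_a = ½ K_a γ H² ⇒ H = √(2P_a/(K_a γ)).
H = √(2×5717/(0.2985×106.1)) = 19.00 ft.

19.0 ft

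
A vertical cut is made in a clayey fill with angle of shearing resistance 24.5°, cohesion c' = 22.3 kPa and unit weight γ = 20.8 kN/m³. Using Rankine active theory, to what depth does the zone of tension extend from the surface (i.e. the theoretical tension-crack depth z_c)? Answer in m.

3.33 m

K_a = tan²(45° − 24.5°/2) = 0.4137; √K_a = 0.6432.
The active pressure is zero where K_a γ z = 2c√K_a, so z_c = 2c/(γ√K_a) = 2×22.3/(20.8×0.6432) = 3.334 m.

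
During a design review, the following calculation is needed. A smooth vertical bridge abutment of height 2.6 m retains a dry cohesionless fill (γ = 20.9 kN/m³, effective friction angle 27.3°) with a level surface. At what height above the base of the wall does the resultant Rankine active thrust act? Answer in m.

K_a = 0.3711.
The pressure distribution is triangular, so the resultant acts at H/3 above the base = 2.6/3 = 0.8667 m.

0.867 m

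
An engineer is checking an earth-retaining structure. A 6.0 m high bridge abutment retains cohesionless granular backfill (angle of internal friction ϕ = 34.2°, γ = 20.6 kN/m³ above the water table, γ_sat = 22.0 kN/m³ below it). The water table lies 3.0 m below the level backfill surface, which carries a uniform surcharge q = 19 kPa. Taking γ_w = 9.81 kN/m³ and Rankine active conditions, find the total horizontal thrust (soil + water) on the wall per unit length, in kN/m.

K_a = tan²(45° − φ/2) = 0.2803.
γ' = 22.0 − 9.81 = 12.19 kN/m³. h₂ = H − d_w = 3.0 m.
σ'_h: at surface K_a·q = 5.326; at WT K_a(q+γd_w) = 22.65; at base K_a(q+γd_w+γ'h₂) = 32.90 kPa.
P₁ = ½(5.326+22.65)×3.0 = 41.97; P₂ = ½(22.65+32.90)×3.0 = 83.33; P_w = ½γ_w h₂² = 44.14.
Total = 41.97+83.33+44.14 = 169.4 kN/m.

169 kN/m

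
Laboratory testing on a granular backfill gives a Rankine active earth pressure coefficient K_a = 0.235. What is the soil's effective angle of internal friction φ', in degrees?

K_a = tan²(45° − φ/2) ⇒ 45° − φ/2 = arctan(√0.235) = 25.86°.
φ = 2(45° − 25.86°) = 38.27°.

38.3°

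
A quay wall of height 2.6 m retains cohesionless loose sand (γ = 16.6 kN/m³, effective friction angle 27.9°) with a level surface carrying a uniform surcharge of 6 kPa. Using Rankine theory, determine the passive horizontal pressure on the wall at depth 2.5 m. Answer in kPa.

K_p = (1 + sin φ)/(1 − sin φ) = 2.759.
σ_v = γz + q = 16.6 × 2.5 + 6 = 47.50 kPa.
σ_h = K_p σ_v = 2.759 × 47.50 = 131.0 kPa.

131 kPa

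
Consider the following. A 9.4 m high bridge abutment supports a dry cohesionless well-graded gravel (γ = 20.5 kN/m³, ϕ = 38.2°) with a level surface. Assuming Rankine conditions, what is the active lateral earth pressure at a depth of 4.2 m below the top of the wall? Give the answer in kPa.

20.3 kPa

K_a = (1 − sin φ)/(1 + sin φ) = 0.2358.
σ_h = K_a γ z = 0.2358 × 20.5 × 4.2 = 20.30 kPa.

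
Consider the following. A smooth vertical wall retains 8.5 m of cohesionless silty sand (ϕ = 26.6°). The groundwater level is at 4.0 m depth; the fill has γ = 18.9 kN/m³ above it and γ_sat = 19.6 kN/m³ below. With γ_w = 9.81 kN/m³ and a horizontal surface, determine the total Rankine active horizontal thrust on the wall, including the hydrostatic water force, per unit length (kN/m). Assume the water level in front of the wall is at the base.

325 kN/m

K_a = tan²(45° − φ/2) = 0.3814.
γ' = 19.6 − 9.81 = 9.790 kN/m³. Depth below WT = 4.5 m.
σ'_h at WT = K_a γ d_w = 28.84 kPa; at base = 28.84 + K_a γ' × 4.5 = 45.64 kPa.
P₁ (0–4.0 m) = ½×28.84×4.0 = 57.67. P₂ (4.0–8.5 m) = ½(28.84+45.64)×4.5 = 167.6.
P_w = ½ γ_w h₂² = 0.5×9.81×4.5² = 99.33. Total = 57.67+167.6+99.33 = 324.6 kN/m.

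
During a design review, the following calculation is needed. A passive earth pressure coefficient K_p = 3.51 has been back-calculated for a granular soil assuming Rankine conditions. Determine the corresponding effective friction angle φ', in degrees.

33.8°

K_p = (1+sin φ)/(1−sin φ) ⇒ sin φ = (K_p − 1)/(K_p + 1) = 0.5565.
φ = arcsin(0.5565) = 33.82°.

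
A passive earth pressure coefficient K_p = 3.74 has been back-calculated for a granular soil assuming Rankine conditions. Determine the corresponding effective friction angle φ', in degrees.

35.3°

K_p = (1+sin φ)/(1−sin φ) ⇒ sin φ = (K_p − 1)/(K_p + 1) = 0.5781.
φ = arcsin(0.5781) = 35.31°.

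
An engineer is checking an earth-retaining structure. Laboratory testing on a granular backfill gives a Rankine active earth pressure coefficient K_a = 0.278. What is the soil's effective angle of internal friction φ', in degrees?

34.4°

K_a = tan²(45° − φ/2) ⇒ 45° − φ/2 = arctan(√0.278) = 27.80°.
φ = 2(45° − 27.80°) = 34.40°.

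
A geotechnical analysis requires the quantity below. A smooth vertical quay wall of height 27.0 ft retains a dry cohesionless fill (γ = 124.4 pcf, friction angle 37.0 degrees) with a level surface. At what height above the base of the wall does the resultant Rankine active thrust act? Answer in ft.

K_a = 0.2486.
The pressure distribution is triangular, so the resultant acts at H/3 above the base = 27.0/3 = 9.000 ft.

9.00 ft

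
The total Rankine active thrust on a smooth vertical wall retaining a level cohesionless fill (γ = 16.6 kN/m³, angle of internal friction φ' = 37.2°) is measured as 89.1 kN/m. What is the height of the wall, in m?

6.60 m

K_a = 0.2464. P_a = ½ K_a γ H² ⇒ H = √(2P_a/(K_a γ)).
H = √(2×89.1/(0.2464×16.6)) = 6.600 m.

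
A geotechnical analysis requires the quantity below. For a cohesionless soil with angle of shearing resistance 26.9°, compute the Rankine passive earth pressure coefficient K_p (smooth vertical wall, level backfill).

2.65

K_p = (1 + sin φ)/(1 − sin φ) = tan²(45° + 26.9°/2) = 2.653.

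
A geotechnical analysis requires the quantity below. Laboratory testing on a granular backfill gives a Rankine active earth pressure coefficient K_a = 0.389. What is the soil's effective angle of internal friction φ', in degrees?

26.1°

K_a = tan²(45° − φ/2) ⇒ 45° − φ/2 = arctan(√0.389) = 31.95°.
φ = 2(45° − 31.95°) = 26.10°.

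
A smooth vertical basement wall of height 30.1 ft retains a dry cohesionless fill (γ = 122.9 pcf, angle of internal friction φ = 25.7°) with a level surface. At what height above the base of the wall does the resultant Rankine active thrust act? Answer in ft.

10.0 ft

K_a = 0.3950.
The pressure distribution is triangular, so the resultant acts at H/3 above the base = 30.1/3 = 10.03 ft.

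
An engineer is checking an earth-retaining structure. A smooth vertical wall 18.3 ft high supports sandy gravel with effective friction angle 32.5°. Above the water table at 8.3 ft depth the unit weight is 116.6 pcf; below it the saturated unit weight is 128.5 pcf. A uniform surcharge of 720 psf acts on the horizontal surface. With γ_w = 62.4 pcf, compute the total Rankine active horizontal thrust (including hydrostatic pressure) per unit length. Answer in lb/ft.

K_a = tan²(45° − φ/2) = 0.3010.
γ' = 128.5 − 62.4 = 66.10 pcf. h₂ = H − d_w = 10.0 ft.
σ'_h: at surface K_a·q = 216.7; at WT K_a(q+γd_w) = 508.0; at base K_a(q+γd_w+γ'h₂) = 706.9 psf.
P₁ = ½(216.7+508.0)×8.3 = 3008; P₂ = ½(508.0+706.9)×10.0 = 6075; P_w = ½γ_w h₂² = 3120.
Total = 3008+6075+3120 = 12200 lb/ft.

12200 lb/ft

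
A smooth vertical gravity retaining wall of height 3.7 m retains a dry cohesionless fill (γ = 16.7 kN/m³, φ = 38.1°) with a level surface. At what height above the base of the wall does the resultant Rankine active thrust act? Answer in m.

K_a = 0.2368.
The pressure distribution is triangular, so the resultant acts at H/3 above the base = 3.7/3 = 1.233 m.

1.23 m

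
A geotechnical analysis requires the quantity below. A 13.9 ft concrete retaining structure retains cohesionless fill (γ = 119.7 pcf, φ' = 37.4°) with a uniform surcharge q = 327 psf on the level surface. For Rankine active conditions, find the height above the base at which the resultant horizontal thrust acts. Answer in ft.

5.29 ft

K_a = 0.2443.
Triangular part P₁ = ½K_aγH² = 2825 at H/3 = 4.633 ft; rectangular part P₂ = K_a q H = 1110 at H/2 = 6.950 ft.
ȳ = (P₁·4.633 + P₂·6.950)/(P₁+P₂) = 5.287 ft.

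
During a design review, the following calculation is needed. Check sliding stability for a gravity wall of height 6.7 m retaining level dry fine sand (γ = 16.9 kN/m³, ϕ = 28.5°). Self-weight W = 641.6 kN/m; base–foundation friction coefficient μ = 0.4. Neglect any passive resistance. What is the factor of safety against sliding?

1.91

K_a = tan²(45° − 28.5°/2) = 0.3540.
P_a = ½K_aγH² = 0.5×0.3540×16.9×6.7² = 134.3 kN/m, acting at H/3 = 2.233 m above the base.
FS_sliding = μW / P_a = 0.4×641.6 / 134.3 = 1.912.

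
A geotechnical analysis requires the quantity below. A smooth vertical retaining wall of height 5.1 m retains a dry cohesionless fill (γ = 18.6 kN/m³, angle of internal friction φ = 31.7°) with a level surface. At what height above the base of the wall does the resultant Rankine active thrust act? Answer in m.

1.70 m

K_a = 0.3111.
The pressure distribution is triangular, so the resultant acts at H/3 above the base = 5.1/3 = 1.700 m.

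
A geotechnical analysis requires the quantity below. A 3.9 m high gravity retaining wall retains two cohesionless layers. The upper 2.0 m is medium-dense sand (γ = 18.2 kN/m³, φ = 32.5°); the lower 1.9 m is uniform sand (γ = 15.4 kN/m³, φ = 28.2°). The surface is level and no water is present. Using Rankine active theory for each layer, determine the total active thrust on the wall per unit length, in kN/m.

K_a1 = tan²(45°−32.5°/2) = 0.3010; K_a2 = tan²(45°−28.2°/2) = 0.3582.
Layer 1: σ at base = K_a1 γ₁ h₁ = 10.96 kPa; P₁ = ½×10.96×2.0 = 10.96.
Layer 2: σ_v at top = γ₁h₁ = 36.40; σ_h top = K_a2×36.40 = 13.04; σ_h base = K_a2×(36.40+15.4×1.9) = 23.52.
P₂ = ½(13.04+23.52)×1.9 = 34.73. Total P_a = 10.96+34.73 = 45.68 kN/m.

45.7 kN/m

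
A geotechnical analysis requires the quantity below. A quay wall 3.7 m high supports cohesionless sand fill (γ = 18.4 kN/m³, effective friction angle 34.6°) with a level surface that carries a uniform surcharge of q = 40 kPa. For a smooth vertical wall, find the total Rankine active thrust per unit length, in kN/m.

K_a = tan²(45° − φ/2) = 0.2756.
Soil triangle: ½ K_a γ H² = 0.5×0.2756×18.4×3.7² = 34.72 kN/m.
Surcharge rectangle: K_a q H = 0.2756×40×3.7 = 40.79 kN/m.
Total = 34.72 + 40.79 = 75.51 kN/m.

75.5 kN/m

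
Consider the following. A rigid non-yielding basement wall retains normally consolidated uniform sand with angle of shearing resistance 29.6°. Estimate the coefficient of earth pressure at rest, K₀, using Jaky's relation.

0.506

K₀ = 1 − sin φ' = 1 − sin 29.6° = 0.5061.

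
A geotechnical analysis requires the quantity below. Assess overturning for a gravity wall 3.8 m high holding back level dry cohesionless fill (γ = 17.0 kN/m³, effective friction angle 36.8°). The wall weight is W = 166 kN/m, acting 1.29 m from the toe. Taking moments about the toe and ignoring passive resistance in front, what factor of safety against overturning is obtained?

K_a = tan²(45° − 36.8°/2) = 0.2508.
P_a = ½K_aγH² = 0.5×0.2508×17.0×3.8² = 30.78 kN/m, acting at H/3 = 1.267 m above the base.
Overturning moment M_o = P_a × H/3 = 30.78 × 1.267 = 38.99.
Resisting moment M_r = W × 1.29 = 166 × 1.29 = 214.1.
FS_overturning = M_r/M_o = 214.1/38.99 = 5.493.

5.49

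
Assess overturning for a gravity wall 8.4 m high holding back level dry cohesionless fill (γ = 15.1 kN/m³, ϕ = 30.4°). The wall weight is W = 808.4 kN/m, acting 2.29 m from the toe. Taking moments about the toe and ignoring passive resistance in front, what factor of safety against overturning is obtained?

K_a = tan²(45° − 30.4°/2) = 0.3280.
P_a = ½K_aγH² = 0.5×0.3280×15.1×8.4² = 174.7 kN/m, acting at H/3 = 2.800 m above the base.
Overturning moment M_o = P_a × H/3 = 174.7 × 2.800 = 489.2.
Resisting moment M_r = W × 2.29 = 808.4 × 2.29 = 1851.
FS_overturning = M_r/M_o = 1851/489.2 = 3.784.

3.78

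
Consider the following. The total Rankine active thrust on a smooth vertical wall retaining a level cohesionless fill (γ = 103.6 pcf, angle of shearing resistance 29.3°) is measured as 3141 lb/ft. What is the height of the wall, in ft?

13.3 ft

K_a = 0.3428. P_a = ½ K_a γ H² ⇒ H = √(2P_a/(K_a γ)).
H = √(2×3141/(0.3428×103.6)) = 13.30 ft.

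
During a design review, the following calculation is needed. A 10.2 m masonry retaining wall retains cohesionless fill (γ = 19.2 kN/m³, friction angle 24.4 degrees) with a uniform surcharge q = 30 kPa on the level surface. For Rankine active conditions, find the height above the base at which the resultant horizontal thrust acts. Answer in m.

K_a = 0.4153.
Triangular part P₁ = ½K_aγH² = 414.8 at H/3 = 3.400 m; rectangular part P₂ = K_a q H = 127.1 at H/2 = 5.100 m.
ȳ = (P₁·3.400 + P₂·5.100)/(P₁+P₂) = 3.799 m.

3.80 m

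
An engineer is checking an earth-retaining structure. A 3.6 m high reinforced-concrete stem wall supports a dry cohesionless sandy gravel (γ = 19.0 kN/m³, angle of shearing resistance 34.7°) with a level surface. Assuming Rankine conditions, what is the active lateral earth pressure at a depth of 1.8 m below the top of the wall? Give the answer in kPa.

K_a = (1 − sin φ)/(1 + sin φ) = 0.2745.
σ_h = K_a γ z = 0.2745 × 19.0 × 1.8 = 9.387 kPa.

9.39 kPa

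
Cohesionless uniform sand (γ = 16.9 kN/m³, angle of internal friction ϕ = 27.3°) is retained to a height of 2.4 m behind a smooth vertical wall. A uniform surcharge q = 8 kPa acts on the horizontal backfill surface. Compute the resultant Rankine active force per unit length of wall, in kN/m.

25.2 kN/m

K_a = tan²(45° − φ/2) = 0.3711.
Soil triangle: ½ K_a γ H² = 0.5×0.3711×16.9×2.4² = 18.06 kN/m.
Surcharge rectangle: K_a q H = 0.3711×8×2.4 = 7.126 kN/m.
Total = 18.06 + 7.126 = 25.19 kN/m.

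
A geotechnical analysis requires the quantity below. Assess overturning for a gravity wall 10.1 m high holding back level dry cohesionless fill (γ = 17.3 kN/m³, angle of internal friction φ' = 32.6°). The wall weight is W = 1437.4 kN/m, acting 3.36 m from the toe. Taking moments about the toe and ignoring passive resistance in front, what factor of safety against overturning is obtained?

5.42

K_a = tan²(45° − 32.6°/2) = 0.2997.
P_a = ½K_aγH² = 0.5×0.2997×17.3×10.1² = 264.5 kN/m, acting at H/3 = 3.367 m above the base.
Overturning moment M_o = P_a × H/3 = 264.5 × 3.367 = 890.4.
Resisting moment M_r = W × 3.36 = 1437.4 × 3.36 = 4830.
FS_overturning = M_r/M_o = 4830/890.4 = 5.424.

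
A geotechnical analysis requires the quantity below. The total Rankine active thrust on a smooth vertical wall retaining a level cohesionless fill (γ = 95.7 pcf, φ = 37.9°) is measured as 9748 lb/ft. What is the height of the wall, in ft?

29.2 ft

K_a = 0.2389. P_a = ½ K_a γ H² ⇒ H = √(2P_a/(K_a γ)).
H = √(2×9748/(0.2389×95.7)) = 29.20 ft.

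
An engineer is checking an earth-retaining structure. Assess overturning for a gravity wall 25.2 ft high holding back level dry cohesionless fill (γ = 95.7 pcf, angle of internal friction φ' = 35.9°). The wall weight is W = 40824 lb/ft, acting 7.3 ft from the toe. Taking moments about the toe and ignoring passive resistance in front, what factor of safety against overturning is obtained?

K_a = tan²(45° − 35.9°/2) = 0.2607.
P_a = ½K_aγH² = 0.5×0.2607×95.7×25.2² = 7923 lb/ft, acting at H/3 = 8.400 ft above the base.
Overturning moment M_o = P_a × H/3 = 7923 × 8.400 = 66550.
Resisting moment M_r = W × 7.3 = 40824 × 7.3 = 298000.
FS_overturning = M_r/M_o = 298000/66550 = 4.478.

4.48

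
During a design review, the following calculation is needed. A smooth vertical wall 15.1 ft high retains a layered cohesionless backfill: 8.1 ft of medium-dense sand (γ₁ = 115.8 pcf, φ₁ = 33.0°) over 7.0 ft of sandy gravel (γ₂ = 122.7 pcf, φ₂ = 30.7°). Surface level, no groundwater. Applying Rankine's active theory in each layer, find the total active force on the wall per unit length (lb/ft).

4220 lb/ft

K_a1 = tan²(45°−33.0°/2) = 0.2948; K_a2 = tan²(45°−30.7°/2) = 0.3240.
Layer 1: σ at base = K_a1 γ₁ h₁ = 276.5 psf; P₁ = ½×276.5×8.1 = 1120.
Layer 2: σ_v at top = γ₁h₁ = 938.0; σ_h top = K_a2×938.0 = 303.9; σ_h base = K_a2×(938.0+122.7×7.0) = 582.2.
P₂ = ½(303.9+582.2)×7.0 = 3102. Total P_a = 1120+3102 = 4221 lb/ft.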